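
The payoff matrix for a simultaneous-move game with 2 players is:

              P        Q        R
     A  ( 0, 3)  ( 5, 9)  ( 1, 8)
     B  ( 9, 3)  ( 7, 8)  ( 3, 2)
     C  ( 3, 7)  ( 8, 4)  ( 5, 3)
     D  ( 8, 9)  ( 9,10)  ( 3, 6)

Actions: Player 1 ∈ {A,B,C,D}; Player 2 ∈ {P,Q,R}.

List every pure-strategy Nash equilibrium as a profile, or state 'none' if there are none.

Nash profiles: (D,Q)

(A,P): not NE [P1→B gives 9>0; P2→Q gives 9>3]
(A,Q): not NE [P1→D gives 9>5]
(A,R): not NE [P1→C gives 5>1; P2→Q gives 9>8]
(B,P): not NE [P2→Q gives 8>3]
(B,Q): not NE [P1→D gives 9>7]
(B,R): not NE [P1→C gives 5>3; P2→Q gives 8>2]
(C,P): not NE [P1→B gives 9>3]
(C,Q): not NE [P1→D gives 9>8; P2→P gives 7>4]
(C,R): not NE [P2→P gives 7>3]
(D,P): not NE [P1→B gives 9>8; P2→Q gives 10>9]
(D,Q): NE
(D,R): not NE [P1→C gives 5>3; P2→Q gives 10>6]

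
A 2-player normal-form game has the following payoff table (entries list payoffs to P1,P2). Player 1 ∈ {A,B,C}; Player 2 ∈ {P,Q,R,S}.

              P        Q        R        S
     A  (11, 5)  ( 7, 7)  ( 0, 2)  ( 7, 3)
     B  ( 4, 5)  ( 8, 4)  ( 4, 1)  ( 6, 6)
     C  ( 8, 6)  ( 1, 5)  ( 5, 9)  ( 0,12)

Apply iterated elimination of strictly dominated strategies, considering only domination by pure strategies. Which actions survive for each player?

Survivors P1:{A,B} P2:{P,Q,S}

P2 drop R (S beats it: A:3>2 B:6>1 C:12>9)
P1 drop C (A beats it: P:11>8 Q:7>1 S:7>0)
P1→{A,B} P2→{P,Q,S}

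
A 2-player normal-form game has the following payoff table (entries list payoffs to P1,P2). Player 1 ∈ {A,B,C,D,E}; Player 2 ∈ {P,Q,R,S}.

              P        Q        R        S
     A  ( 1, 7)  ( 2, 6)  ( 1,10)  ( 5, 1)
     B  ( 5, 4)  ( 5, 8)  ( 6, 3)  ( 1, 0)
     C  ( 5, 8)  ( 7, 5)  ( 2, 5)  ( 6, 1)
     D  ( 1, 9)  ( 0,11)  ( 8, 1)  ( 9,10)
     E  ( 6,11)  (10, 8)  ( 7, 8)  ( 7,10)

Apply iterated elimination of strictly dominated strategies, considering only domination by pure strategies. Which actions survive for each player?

IESDS → P1:{D,E} P2:{P,Q,S}

P1 drop A (C beats it: P:5>1 Q:7>2 R:2>1 S:6>5)
P1 drop B (E beats it: P:6>5 Q:10>5 R:7>6 S:7>1)
P1 drop C (E beats it: P:6>5 Q:10>7 R:7>2 S:7>6)
P2 drop R (P beats it: D:9>1 E:11>8)
P1→{D,E} P2→{P,Q,S}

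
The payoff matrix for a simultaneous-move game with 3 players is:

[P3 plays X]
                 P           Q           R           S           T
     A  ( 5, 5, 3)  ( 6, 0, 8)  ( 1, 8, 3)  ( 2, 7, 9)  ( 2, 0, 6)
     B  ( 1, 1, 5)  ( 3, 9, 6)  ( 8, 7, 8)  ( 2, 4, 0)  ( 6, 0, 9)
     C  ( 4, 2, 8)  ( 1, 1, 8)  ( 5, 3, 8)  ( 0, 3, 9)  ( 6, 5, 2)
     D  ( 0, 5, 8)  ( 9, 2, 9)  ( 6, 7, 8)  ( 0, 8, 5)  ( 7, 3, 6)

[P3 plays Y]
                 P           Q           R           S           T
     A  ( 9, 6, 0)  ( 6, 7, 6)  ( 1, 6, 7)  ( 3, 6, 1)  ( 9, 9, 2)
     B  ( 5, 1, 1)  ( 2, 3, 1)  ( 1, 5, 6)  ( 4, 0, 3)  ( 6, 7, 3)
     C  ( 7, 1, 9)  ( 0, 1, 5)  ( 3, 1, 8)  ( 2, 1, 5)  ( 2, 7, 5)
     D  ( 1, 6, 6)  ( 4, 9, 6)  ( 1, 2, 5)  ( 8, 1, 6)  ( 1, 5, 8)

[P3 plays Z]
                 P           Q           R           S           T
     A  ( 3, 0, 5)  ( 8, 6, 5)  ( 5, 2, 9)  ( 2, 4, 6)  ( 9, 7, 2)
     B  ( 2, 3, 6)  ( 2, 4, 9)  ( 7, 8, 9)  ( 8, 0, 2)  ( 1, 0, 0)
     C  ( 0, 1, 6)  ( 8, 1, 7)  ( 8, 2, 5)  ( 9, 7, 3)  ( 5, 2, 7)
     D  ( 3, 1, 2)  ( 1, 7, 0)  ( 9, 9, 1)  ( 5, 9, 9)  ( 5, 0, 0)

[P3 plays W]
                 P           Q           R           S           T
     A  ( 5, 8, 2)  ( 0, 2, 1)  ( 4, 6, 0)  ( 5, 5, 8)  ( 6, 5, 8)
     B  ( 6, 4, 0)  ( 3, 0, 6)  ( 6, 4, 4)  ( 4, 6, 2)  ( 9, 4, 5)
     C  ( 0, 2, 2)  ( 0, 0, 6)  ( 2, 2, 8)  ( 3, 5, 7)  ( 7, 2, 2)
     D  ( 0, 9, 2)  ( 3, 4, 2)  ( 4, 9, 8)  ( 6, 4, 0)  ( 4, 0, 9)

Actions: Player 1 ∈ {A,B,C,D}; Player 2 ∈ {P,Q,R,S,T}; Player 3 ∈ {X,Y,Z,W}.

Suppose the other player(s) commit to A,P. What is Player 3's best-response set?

BR_3 = {Z}

u_3(X vs A,P) = 3
u_3(Y vs A,P) = 0
u_3(Z vs A,P) = 5
u_3(W vs A,P) = 2
max payoff 5 at {Z}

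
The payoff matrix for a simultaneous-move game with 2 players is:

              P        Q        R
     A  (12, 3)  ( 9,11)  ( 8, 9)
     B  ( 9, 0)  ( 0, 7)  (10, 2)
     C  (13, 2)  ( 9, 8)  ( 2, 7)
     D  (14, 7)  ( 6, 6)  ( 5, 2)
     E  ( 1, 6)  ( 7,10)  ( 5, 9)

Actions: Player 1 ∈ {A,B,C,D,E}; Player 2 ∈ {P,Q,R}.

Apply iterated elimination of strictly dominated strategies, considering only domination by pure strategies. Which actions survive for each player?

IESDS → P1:{A,C,D} P2:{P,Q}

P1 drop E (A beats it: P:12>1 Q:9>7 R:8>5)
P2 drop R (Q beats it: A:11>9 B:7>2 C:8>7 D:6>2)
P1 drop B (A beats it: P:12>9 Q:9>0)
P1→{A,C,D} P2→{P,Q}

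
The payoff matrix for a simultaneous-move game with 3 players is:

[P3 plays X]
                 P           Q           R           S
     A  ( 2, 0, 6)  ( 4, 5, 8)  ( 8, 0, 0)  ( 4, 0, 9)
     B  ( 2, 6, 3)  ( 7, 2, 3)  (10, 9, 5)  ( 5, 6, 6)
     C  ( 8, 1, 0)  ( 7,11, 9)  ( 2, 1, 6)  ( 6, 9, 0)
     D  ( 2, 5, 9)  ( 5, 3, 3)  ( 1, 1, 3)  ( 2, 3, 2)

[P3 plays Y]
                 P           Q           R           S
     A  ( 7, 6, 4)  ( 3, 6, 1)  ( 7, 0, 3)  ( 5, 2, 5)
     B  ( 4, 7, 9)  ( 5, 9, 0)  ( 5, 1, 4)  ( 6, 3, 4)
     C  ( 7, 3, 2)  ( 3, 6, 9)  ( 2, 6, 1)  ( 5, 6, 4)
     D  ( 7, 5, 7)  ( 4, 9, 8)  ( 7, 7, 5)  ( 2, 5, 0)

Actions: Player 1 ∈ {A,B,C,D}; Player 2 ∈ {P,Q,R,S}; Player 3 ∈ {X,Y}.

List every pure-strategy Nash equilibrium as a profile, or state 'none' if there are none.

(A,P,X): not NE [P1→C gives 8>2; P2→Q gives 5>0]
(A,P,Y): not NE [P3→X gives 6>4]
(A,Q,X): not NE [P1→C gives 7>4]
(A,Q,Y): not NE [P1→B gives 5>3; P3→X gives 8>1]
(A,R,X): not NE [P1→B gives 10>8; P2→Q gives 5>0; P3→Y gives 3>0]
(A,R,Y): not NE [P2→Q gives 6>0]
(A,S,X): not NE [P1→C gives 6>4; P2→Q gives 5>0]
(A,S,Y): not NE [P1→B gives 6>5; P2→Q gives 6>2; P3→X gives 9>5]
(B,P,X): not NE [P1→C gives 8>2; P2→R gives 9>6; P3→Y gives 9>3]
(B,P,Y): not NE [P1→D gives 7>4; P2→Q gives 9>7]
(B,Q,X): not NE [P2→R gives 9>2]
(B,Q,Y): not NE [P3→X gives 3>0]
(B,R,X): NE
(B,R,Y): not NE [P1→D gives 7>5; P2→Q gives 9>1; P3→X gives 5>4]
(B,S,X): not NE [P1→C gives 6>5; P2→R gives 9>6]
(B,S,Y): not NE [P2→Q gives 9>3; P3→X gives 6>4]
(C,P,X): not NE [P2→Q gives 11>1; P3→Y gives 2>0]
(C,P,Y): not NE [P2→S gives 6>3]
(C,Q,X): NE
(C,Q,Y): not NE [P1→B gives 5>3]
(C,R,X): not NE [P1→B gives 10>2; P2→Q gives 11>1]
(C,R,Y): not NE [P1→D gives 7>2; P3→X gives 6>1]
(C,S,X): not NE [P2→Q gives 11>9; P3→Y gives 4>0]
(C,S,Y): not NE [P1→B gives 6>5]
(D,P,X): not NE [P1→C gives 8>2]
(D,P,Y): not NE [P2→Q gives 9>5; P3→X gives 9>7]
(D,Q,X): not NE [P1→C gives 7>5; P2→P gives 5>3; P3→Y gives 8>3]
(D,Q,Y): not NE [P1→B gives 5>4]
(D,R,X): not NE [P1→B gives 10>1; P2→P gives 5>1; P3→Y gives 5>3]
(D,R,Y): not NE [P2→Q gives 9>7]
(D,S,X): not NE [P1→C gives 6>2; P2→P gives 5>3]
(D,S,Y): not NE [P1→B gives 6>2; P2→Q gives 9>5; P3→X gives 2>0]

NE set: (B,R,X), (C,Q,X)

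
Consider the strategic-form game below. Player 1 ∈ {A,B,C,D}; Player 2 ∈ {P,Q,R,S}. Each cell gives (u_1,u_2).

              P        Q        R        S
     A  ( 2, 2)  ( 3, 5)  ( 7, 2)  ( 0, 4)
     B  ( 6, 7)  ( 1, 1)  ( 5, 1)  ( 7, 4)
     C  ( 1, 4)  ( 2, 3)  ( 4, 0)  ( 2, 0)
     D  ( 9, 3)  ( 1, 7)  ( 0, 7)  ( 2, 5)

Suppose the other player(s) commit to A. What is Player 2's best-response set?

u_2(P vs A) = 2
u_2(Q vs A) = 5
u_2(R vs A) = 2
u_2(S vs A) = 4
max payoff 5 at {Q}

P2 best: {Q}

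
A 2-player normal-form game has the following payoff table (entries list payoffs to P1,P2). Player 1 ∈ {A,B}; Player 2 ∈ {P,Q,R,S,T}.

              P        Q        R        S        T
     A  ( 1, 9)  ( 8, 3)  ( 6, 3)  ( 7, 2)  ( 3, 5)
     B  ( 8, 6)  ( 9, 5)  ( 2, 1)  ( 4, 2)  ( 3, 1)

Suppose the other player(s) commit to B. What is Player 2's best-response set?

u_2(P vs B) = 6
u_2(Q vs B) = 5
u_2(R vs B) = 1
u_2(S vs B) = 2
u_2(T vs B) = 1
max payoff 6 at {P}

P2 best: {P}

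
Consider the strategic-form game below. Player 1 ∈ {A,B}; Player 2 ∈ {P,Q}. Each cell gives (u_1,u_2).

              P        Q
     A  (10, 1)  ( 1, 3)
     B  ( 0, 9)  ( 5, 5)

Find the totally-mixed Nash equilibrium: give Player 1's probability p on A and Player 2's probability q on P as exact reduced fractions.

(p,q) = (2/3, 2/7)

P1 indiff ⇒ q·10+(1-q)·1 = q·0+(1-q)·5 ⇒ q(10) = (1-q)(4) ⇒ q = 2/7
P2 indiff ⇒ p·1+(1-p)·9 = p·3+(1-p)·5 ⇒ p(-2) = (1-p)(-4) ⇒ p = 2/3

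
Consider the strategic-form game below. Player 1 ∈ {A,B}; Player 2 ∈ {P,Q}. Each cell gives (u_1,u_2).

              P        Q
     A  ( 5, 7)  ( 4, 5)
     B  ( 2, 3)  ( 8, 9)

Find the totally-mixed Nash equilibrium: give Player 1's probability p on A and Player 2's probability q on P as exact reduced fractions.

p=3/4, q=4/7

P1 indiff ⇒ q·5+(1-q)·4 = q·2+(1-q)·8 ⇒ q(3) = (1-q)(4) ⇒ q = 4/7
P2 indiff ⇒ p·7+(1-p)·3 = p·5+(1-p)·9 ⇒ p(2) = (1-p)(6) ⇒ p = 3/4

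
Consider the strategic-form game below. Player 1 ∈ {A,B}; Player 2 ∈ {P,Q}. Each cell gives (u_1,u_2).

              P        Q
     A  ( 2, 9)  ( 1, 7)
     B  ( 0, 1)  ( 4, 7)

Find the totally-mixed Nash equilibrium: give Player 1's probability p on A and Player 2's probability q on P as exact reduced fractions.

P1 mixes 3/4 on A; P2 mixes 3/5 on P

P1 indiff ⇒ q·2+(1-q)·1 = q·0+(1-q)·4 ⇒ q(2) = (1-q)(3) ⇒ q = 3/5
P2 indiff ⇒ p·9+(1-p)·1 = p·7+(1-p)·7 ⇒ p(2) = (1-p)(6) ⇒ p = 3/4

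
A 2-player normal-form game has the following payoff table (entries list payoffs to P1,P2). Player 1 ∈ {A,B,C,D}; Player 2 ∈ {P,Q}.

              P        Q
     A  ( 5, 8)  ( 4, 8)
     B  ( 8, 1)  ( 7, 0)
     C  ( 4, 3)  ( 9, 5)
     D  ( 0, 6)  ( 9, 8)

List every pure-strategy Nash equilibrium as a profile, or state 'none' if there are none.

(A,P): not NE [P1→B gives 8>5]
(A,Q): not NE [P1→D gives 9>4]
(B,P): NE
(B,Q): not NE [P1→D gives 9>7; P2→P gives 1>0]
(C,P): not NE [P1→B gives 8>4; P2→Q gives 5>3]
(C,Q): NE
(D,P): not NE [P1→B gives 8>0; P2→Q gives 8>6]
(D,Q): NE

Nash profiles: (B,P), (C,Q), (D,Q)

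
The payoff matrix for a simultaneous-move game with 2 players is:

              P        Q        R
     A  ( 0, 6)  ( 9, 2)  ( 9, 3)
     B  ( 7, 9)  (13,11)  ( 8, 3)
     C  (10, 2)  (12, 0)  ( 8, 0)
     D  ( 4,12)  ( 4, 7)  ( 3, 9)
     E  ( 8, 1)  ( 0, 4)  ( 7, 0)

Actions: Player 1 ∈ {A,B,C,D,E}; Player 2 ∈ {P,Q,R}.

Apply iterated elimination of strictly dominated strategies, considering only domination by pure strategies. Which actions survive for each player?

P1 drop D (B beats it: P:7>4 Q:13>4 R:8>3)
P1 drop E (C beats it: P:10>8 Q:12>0 R:8>7)
P2 drop R (P beats it: A:6>3 B:9>3 C:2>0)
P1 drop A (B beats it: P:7>0 Q:13>9)
P1→{B,C} P2→{P,Q}

Remaining: P1:{B,C} P2:{P,Q}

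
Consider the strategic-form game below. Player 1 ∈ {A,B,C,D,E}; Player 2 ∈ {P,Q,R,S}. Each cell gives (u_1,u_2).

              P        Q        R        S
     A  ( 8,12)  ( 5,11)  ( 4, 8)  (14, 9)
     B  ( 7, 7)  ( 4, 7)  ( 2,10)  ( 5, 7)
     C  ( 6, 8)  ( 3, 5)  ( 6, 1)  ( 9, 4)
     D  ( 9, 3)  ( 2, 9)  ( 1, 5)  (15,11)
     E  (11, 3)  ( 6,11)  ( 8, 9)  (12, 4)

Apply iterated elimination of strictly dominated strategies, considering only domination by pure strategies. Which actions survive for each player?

P1 drop B (A beats it: P:8>7 Q:5>4 R:4>2 S:14>5)
P1 drop C (E beats it: P:11>6 Q:6>3 R:8>6 S:12>9)
P2 drop R (Q beats it: A:11>8 D:9>5 E:11>9)
P1→{A,D,E} P2→{P,Q,S}

IESDS → P1:{A,D,E} P2:{P,Q,S}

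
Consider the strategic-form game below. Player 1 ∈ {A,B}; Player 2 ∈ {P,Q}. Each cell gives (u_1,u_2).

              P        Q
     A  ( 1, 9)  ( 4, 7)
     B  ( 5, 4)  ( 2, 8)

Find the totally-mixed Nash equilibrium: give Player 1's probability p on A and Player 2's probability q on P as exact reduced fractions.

p=2/3, q=1/3

P1 indiff ⇒ q·1+(1-q)·4 = q·5+(1-q)·2 ⇒ q(-4) = (1-q)(-2) ⇒ q = 1/3
P2 indiff ⇒ p·9+(1-p)·4 = p·7+(1-p)·8 ⇒ p(2) = (1-p)(4) ⇒ p = 2/3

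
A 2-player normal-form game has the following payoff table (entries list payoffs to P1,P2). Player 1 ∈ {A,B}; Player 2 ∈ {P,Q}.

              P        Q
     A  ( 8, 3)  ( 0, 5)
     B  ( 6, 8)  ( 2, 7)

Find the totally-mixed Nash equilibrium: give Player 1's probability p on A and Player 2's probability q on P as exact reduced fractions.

(p,q) = (1/3, 1/2)

P1 indiff ⇒ q·8+(1-q)·0 = q·6+(1-q)·2 ⇒ q(2) = (1-q)(2) ⇒ q = 1/2
P2 indiff ⇒ p·3+(1-p)·8 = p·5+(1-p)·7 ⇒ p(-2) = (1-p)(-1) ⇒ p = 1/3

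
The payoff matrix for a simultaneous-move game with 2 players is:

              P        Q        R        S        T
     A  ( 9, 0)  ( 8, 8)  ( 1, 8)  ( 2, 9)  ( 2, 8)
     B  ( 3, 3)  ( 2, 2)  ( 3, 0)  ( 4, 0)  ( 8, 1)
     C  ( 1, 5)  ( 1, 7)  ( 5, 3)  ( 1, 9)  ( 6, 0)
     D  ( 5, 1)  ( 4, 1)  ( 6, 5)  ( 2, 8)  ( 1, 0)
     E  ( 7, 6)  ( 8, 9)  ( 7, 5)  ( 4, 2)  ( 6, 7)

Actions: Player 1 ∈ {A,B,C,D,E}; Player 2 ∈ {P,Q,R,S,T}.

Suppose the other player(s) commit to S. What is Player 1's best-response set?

u_1(A vs S) = 2
u_1(B vs S) = 4
u_1(C vs S) = 1
u_1(D vs S) = 2
u_1(E vs S) = 4
max payoff 4 at {B,E}

argmax u_1 = {B,E}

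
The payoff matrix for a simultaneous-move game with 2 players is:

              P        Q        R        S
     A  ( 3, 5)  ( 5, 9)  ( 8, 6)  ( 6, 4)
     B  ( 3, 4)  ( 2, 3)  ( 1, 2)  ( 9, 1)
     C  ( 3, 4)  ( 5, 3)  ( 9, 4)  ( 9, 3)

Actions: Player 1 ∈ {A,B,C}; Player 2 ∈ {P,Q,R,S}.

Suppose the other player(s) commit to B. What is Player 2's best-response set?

P2 best: {P}

u_2(P vs B) = 4
u_2(Q vs B) = 3
u_2(R vs B) = 2
u_2(S vs B) = 1
max payoff 4 at {P}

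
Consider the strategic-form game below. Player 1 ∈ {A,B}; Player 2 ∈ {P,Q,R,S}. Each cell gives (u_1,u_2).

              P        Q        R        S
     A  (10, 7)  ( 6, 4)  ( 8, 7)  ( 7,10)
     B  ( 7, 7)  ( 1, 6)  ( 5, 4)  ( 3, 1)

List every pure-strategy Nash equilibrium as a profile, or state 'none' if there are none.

(A,P): not NE [P2→S gives 10>7]
(A,Q): not NE [P2→S gives 10>4]
(A,R): not NE [P2→S gives 10>7]
(A,S): NE
(B,P): not NE [P1→A gives 10>7]
(B,Q): not NE [P1→A gives 6>1; P2→P gives 7>6]
(B,R): not NE [P1→A gives 8>5; P2→P gives 7>4]
(B,S): not NE [P1→A gives 7>3; P2→P gives 7>1]

Nash profiles: (A,S)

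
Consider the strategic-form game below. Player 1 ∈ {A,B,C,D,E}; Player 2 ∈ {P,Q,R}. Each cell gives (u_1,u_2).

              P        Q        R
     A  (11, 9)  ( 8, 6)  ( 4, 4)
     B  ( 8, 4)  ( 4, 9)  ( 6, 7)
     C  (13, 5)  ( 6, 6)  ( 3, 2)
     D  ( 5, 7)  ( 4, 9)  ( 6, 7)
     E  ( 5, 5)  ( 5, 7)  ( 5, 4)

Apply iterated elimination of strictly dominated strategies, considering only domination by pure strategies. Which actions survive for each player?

P2 drop R (Q beats it: A:6>4 B:9>7 C:6>2 D:9>7 E:7>4)
P1 drop B (A beats it: P:11>8 Q:8>4)
P1 drop D (A beats it: P:11>5 Q:8>4)
P1 drop E (A beats it: P:11>5 Q:8>5)
P1→{A,C} P2→{P,Q}

Remaining: P1:{A,C} P2:{P,Q}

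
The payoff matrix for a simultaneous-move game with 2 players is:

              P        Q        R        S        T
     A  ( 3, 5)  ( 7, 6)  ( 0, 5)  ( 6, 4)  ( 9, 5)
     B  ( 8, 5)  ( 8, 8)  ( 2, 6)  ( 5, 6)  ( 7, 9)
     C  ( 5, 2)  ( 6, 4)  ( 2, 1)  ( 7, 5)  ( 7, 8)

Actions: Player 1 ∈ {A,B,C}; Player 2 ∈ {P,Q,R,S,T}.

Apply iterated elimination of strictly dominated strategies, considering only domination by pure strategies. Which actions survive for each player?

P2 drop P (Q beats it: A:6>5 B:8>5 C:4>2)
P2 drop R (Q beats it: A:6>5 B:8>6 C:4>1)
P2 drop S (T beats it: A:5>4 B:9>6 C:8>5)
P1 drop C (A beats it: Q:7>6 T:9>7)
P1→{A,B} P2→{Q,T}

Survivors P1:{A,B} P2:{Q,T}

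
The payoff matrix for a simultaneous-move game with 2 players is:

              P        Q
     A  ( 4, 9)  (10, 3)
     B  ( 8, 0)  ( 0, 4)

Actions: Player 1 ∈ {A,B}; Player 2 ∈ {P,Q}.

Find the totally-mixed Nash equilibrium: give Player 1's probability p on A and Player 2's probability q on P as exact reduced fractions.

(p,q) = (2/5, 5/7)

P1 indiff ⇒ q·4+(1-q)·10 = q·8+(1-q)·0 ⇒ q(-4) = (1-q)(-10) ⇒ q = 5/7
P2 indiff ⇒ p·9+(1-p)·0 = p·3+(1-p)·4 ⇒ p(6) = (1-p)(4) ⇒ p = 2/5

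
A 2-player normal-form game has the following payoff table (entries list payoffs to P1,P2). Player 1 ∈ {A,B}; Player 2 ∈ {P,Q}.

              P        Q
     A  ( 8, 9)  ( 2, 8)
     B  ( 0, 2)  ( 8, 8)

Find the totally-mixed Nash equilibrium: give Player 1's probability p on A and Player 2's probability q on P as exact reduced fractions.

(p,q) = (6/7, 3/7)

P1 indiff ⇒ q·8+(1-q)·2 = q·0+(1-q)·8 ⇒ q(8) = (1-q)(6) ⇒ q = 3/7
P2 indiff ⇒ p·9+(1-p)·2 = p·8+(1-p)·8 ⇒ p(1) = (1-p)(6) ⇒ p = 6/7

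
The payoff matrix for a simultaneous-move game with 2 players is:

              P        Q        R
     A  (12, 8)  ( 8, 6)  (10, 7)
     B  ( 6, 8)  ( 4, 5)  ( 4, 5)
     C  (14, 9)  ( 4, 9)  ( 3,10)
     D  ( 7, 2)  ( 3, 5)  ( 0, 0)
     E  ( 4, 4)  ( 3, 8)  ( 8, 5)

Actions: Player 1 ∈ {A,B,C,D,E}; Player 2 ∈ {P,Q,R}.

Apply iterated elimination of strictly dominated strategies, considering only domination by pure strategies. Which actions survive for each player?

P1 drop B (A beats it: P:12>6 Q:8>4 R:10>4)
P1 drop D (A beats it: P:12>7 Q:8>3 R:10>0)
P1 drop E (A beats it: P:12>4 Q:8>3 R:10>8)
P2 drop Q (R beats it: A:7>6 C:10>9)
P1→{A,C} P2→{P,R}

Remaining: P1:{A,C} P2:{P,R}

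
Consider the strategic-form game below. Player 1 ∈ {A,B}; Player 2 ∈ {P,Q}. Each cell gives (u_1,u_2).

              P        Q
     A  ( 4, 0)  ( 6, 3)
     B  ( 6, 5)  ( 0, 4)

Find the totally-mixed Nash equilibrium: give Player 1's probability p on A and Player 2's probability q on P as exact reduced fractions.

P1 indiff ⇒ q·4+(1-q)·6 = q·6+(1-q)·0 ⇒ q(-2) = (1-q)(-6) ⇒ q = 3/4
P2 indiff ⇒ p·0+(1-p)·5 = p·3+(1-p)·4 ⇒ p(-3) = (1-p)(-1) ⇒ p = 1/4

p=1/4, q=3/4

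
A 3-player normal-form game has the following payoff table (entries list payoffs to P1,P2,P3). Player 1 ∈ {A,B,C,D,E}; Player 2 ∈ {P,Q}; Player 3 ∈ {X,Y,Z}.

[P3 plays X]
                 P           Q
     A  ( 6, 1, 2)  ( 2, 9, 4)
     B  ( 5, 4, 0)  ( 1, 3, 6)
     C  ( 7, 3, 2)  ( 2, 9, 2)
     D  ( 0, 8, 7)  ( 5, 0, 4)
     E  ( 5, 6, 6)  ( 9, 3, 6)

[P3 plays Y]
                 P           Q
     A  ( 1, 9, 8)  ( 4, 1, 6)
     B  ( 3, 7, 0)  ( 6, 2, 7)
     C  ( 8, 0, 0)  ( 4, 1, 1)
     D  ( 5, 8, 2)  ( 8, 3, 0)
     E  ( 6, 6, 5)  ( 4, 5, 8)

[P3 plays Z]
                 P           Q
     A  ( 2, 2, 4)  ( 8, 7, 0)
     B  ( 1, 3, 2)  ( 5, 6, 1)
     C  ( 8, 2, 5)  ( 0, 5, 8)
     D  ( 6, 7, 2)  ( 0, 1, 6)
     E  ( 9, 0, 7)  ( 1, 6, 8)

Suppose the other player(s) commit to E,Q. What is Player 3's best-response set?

BR_3 = {Y,Z}

u_3(X vs E,Q) = 6
u_3(Y vs E,Q) = 8
u_3(Z vs E,Q) = 8
max payoff 8 at {Y,Z}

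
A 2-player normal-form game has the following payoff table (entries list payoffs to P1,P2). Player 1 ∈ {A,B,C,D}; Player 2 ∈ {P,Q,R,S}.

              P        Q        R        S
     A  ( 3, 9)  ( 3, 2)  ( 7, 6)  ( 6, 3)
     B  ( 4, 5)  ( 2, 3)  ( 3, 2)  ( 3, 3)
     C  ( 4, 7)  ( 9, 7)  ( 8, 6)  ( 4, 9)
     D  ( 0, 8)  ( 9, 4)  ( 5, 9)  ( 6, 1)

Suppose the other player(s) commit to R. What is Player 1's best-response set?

u_1(A vs R) = 7
u_1(B vs R) = 3
u_1(C vs R) = 8
u_1(D vs R) = 5
max payoff 8 at {C}

argmax u_1 = {C}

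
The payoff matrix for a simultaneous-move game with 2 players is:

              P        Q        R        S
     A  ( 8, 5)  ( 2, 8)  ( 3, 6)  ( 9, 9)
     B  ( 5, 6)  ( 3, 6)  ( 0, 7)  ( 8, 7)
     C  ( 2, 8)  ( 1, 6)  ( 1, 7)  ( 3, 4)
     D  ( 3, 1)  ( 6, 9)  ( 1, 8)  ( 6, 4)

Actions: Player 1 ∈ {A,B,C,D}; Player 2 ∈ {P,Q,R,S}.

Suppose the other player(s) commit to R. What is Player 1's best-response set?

P1 best: {A}

u_1(A vs R) = 3
u_1(B vs R) = 0
u_1(C vs R) = 1
u_1(D vs R) = 1
max payoff 3 at {A}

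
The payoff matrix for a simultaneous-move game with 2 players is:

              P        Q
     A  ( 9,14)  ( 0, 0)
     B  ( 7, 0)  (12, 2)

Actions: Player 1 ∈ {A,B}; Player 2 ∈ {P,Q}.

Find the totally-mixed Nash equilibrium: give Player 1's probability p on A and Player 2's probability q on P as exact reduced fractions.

P1 indiff ⇒ q·9+(1-q)·0 = q·7+(1-q)·12 ⇒ q(2) = (1-q)(12) ⇒ q = 6/7
P2 indiff ⇒ p·14+(1-p)·0 = p·0+(1-p)·2 ⇒ p(14) = (1-p)(2) ⇒ p = 1/8

P1 mixes 1/8 on A; P2 mixes 6/7 on P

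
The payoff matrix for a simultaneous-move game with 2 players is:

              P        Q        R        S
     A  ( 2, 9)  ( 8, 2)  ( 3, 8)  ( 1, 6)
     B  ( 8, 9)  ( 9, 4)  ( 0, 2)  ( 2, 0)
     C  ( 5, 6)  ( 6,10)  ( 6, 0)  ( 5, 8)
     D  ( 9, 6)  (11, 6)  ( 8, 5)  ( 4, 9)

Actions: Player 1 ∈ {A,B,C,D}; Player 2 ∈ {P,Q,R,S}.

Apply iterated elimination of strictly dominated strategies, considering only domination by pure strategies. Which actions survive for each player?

Survivors P1:{C,D} P2:{Q,S}

P1 drop A (D beats it: P:9>2 Q:11>8 R:8>3 S:4>1)
P1 drop B (D beats it: P:9>8 Q:11>9 R:8>0 S:4>2)
P2 drop P (S beats it: C:8>6 D:9>6)
P2 drop R (Q beats it: C:10>0 D:6>5)
P1→{C,D} P2→{Q,S}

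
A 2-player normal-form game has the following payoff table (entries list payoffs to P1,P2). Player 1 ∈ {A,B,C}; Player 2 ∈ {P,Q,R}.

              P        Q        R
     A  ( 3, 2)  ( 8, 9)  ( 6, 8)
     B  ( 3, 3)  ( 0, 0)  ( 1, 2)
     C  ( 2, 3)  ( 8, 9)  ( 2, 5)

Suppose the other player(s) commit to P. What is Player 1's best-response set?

u_1(A vs P) = 3
u_1(B vs P) = 3
u_1(C vs P) = 2
max payoff 3 at {A,B}

argmax u_1 = {A,B}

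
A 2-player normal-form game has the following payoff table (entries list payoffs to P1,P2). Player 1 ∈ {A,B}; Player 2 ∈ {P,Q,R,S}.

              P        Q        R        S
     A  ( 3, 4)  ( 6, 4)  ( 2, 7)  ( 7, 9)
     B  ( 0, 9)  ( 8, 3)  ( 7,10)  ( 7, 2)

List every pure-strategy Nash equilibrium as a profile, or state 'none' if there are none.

(A,P): not NE [P2→S gives 9>4]
(A,Q): not NE [P1→B gives 8>6; P2→S gives 9>4]
(A,R): not NE [P1→B gives 7>2; P2→S gives 9>7]
(A,S): NE
(B,P): not NE [P1→A gives 3>0; P2→R gives 10>9]
(B,Q): not NE [P2→R gives 10>3]
(B,R): NE
(B,S): not NE [P2→R gives 10>2]

Nash profiles: (A,S), (B,R)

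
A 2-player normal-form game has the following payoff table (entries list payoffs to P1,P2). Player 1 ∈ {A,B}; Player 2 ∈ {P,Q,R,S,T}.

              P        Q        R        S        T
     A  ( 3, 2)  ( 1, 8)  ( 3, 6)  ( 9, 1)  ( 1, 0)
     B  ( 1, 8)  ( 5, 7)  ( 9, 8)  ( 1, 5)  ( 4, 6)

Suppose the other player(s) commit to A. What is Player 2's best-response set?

u_2(P vs A) = 2
u_2(Q vs A) = 8
u_2(R vs A) = 6
u_2(S vs A) = 1
u_2(T vs A) = 0
max payoff 8 at {Q}

BR_2 = {Q}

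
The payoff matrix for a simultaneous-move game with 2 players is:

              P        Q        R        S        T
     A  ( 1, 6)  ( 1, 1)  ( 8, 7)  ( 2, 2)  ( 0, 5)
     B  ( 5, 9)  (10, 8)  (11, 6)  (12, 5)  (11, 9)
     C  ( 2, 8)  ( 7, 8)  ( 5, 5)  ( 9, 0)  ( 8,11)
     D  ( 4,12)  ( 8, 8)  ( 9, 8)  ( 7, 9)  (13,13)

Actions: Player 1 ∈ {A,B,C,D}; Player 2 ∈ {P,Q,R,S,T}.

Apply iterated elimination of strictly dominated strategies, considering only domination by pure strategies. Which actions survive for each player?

P1 drop A (B beats it: P:5>1 Q:10>1 R:11>8 S:12>2 T:11>0)
P1 drop C (B beats it: P:5>2 Q:10>7 R:11>5 S:12>9 T:11>8)
P2 drop Q (P beats it: B:9>8 D:12>8)
P2 drop R (P beats it: B:9>6 D:12>8)
P2 drop S (P beats it: B:9>5 D:12>9)
P1→{B,D} P2→{P,T}

Survivors P1:{B,D} P2:{P,T}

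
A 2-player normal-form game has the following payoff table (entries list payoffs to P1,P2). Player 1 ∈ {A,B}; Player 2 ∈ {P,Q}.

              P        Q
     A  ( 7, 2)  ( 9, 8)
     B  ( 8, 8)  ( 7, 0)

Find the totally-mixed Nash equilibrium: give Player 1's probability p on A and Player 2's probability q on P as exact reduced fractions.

P1 indiff ⇒ q·7+(1-q)·9 = q·8+(1-q)·7 ⇒ q(-1) = (1-q)(-2) ⇒ q = 2/3
P2 indiff ⇒ p·2+(1-p)·8 = p·8+(1-p)·0 ⇒ p(-6) = (1-p)(-8) ⇒ p = 4/7

P1 mixes 4/7 on A; P2 mixes 2/3 on P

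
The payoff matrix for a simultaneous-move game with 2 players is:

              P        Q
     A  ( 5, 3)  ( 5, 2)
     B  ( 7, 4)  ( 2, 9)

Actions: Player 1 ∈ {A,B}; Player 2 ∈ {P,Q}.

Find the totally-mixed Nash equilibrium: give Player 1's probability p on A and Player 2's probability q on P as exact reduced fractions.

P1 indiff ⇒ q·5+(1-q)·5 = q·7+(1-q)·2 ⇒ q(-2) = (1-q)(-3) ⇒ q = 3/5
P2 indiff ⇒ p·3+(1-p)·4 = p·2+(1-p)·9 ⇒ p(1) = (1-p)(5) ⇒ p = 5/6

p=5/6, q=3/5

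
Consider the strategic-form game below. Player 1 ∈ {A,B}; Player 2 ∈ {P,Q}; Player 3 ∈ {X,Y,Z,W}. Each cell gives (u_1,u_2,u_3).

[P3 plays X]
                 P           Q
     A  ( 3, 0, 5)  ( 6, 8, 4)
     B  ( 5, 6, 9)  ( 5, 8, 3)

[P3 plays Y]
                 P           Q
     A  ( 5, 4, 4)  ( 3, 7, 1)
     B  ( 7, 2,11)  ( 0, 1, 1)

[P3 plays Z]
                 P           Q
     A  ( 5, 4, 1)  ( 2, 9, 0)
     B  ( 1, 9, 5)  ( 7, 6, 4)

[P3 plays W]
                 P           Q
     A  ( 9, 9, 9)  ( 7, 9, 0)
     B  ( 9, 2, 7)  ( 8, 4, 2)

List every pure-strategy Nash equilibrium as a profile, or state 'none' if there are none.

(A,P,X): not NE [P1→B gives 5>3; P2→Q gives 8>0; P3→W gives 9>5]
(A,P,Y): not NE [P1→B gives 7>5; P2→Q gives 7>4; P3→W gives 9>4]
(A,P,Z): not NE [P2→Q gives 9>4; P3→W gives 9>1]
(A,P,W): NE
(A,Q,X): NE
(A,Q,Y): not NE [P3→X gives 4>1]
(A,Q,Z): not NE [P1→B gives 7>2; P3→X gives 4>0]
(A,Q,W): not NE [P1→B gives 8>7; P3→X gives 4>0]
(B,P,X): not NE [P2→Q gives 8>6; P3→Y gives 11>9]
(B,P,Y): NE
(B,P,Z): not NE [P1→A gives 5>1; P3→Y gives 11>5]
(B,P,W): not NE [P2→Q gives 4>2; P3→Y gives 11>7]
(B,Q,X): not NE [P1→A gives 6>5; P3→Z gives 4>3]
(B,Q,Y): not NE [P1→A gives 3>0; P2→P gives 2>1; P3→Z gives 4>1]
(B,Q,Z): not NE [P2→P gives 9>6]
(B,Q,W): not NE [P3→Z gives 4>2]

Nash profiles: (A,P,W), (A,Q,X), (B,P,Y)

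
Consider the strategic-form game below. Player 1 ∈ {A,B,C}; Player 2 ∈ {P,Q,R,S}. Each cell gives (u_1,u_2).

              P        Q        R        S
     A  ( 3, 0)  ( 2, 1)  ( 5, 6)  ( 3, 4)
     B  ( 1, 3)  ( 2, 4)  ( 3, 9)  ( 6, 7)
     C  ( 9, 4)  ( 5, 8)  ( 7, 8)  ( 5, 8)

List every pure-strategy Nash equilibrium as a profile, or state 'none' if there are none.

(A,P): not NE [P1→C gives 9>3; P2→R gives 6>0]
(A,Q): not NE [P1→C gives 5>2; P2→R gives 6>1]
(A,R): not NE [P1→C gives 7>5]
(A,S): not NE [P1→B gives 6>3; P2→R gives 6>4]
(B,P): not NE [P1→C gives 9>1; P2→R gives 9>3]
(B,Q): not NE [P1→C gives 5>2; P2→R gives 9>4]
(B,R): not NE [P1→C gives 7>3]
(B,S): not NE [P2→R gives 9>7]
(C,P): not NE [P2→S gives 8>4]
(C,Q): NE
(C,R): NE
(C,S): not NE [P1→B gives 6>5]

PSNE = {(C,Q), (C,R)}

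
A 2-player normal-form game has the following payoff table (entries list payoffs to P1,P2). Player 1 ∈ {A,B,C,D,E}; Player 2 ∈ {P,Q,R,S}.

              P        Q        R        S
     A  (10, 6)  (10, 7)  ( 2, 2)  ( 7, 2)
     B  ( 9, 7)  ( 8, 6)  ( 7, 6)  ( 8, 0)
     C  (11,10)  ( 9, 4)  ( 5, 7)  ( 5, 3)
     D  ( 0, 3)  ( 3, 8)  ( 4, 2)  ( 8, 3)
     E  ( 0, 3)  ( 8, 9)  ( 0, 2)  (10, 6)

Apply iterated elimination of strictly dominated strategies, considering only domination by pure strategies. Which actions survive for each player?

IESDS → P1:{A,C} P2:{P,Q}

P2 drop R (P beats it: A:6>2 B:7>6 C:10>7 D:3>2 E:3>2)
P2 drop S (Q beats it: A:7>2 B:6>0 C:4>3 D:8>3 E:9>6)
P1 drop B (A beats it: P:10>9 Q:10>8)
P1 drop D (A beats it: P:10>0 Q:10>3)
P1 drop E (A beats it: P:10>0 Q:10>8)
P1→{A,C} P2→{P,Q}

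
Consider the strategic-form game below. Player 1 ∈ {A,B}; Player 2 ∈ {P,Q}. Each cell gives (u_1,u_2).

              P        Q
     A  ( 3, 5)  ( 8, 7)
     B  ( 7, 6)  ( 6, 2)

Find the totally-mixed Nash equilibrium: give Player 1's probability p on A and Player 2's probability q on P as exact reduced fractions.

P1 indiff ⇒ q·3+(1-q)·8 = q·7+(1-q)·6 ⇒ q(-4) = (1-q)(-2) ⇒ q = 1/3
P2 indiff ⇒ p·5+(1-p)·6 = p·7+(1-p)·2 ⇒ p(-2) = (1-p)(-4) ⇒ p = 2/3

(p,q) = (2/3, 1/3)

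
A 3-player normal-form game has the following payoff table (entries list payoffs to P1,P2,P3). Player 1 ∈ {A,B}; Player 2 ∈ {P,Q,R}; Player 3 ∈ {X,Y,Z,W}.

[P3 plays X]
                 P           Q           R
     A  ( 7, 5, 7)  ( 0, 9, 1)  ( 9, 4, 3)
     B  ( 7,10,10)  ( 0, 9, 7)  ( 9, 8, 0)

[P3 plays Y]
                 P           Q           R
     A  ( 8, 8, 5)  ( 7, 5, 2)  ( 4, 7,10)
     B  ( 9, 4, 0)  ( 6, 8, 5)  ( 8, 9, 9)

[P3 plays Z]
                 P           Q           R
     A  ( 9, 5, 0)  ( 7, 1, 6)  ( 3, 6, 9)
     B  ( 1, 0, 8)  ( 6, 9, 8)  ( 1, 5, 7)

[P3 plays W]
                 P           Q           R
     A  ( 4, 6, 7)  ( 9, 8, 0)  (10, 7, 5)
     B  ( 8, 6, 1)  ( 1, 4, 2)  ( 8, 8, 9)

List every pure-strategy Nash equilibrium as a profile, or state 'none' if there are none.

NE set: (B,P,X), (B,R,Y)

(A,P,X): not NE [P2→Q gives 9>5]
(A,P,Y): not NE [P1→B gives 9>8; P3→W gives 7>5]
(A,P,Z): not NE [P2→R gives 6>5; P3→W gives 7>0]
(A,P,W): not NE [P1→B gives 8>4; P2→Q gives 8>6]
(A,Q,X): not NE [P3→Z gives 6>1]
(A,Q,Y): not NE [P2→P gives 8>5; P3→Z gives 6>2]
(A,Q,Z): not NE [P2→R gives 6>1]
(A,Q,W): not NE [P3→Z gives 6>0]
(A,R,X): not NE [P2→Q gives 9>4; P3→Y gives 10>3]
(A,R,Y): not NE [P1→B gives 8>4; P2→P gives 8>7]
(A,R,Z): not NE [P3→Y gives 10>9]
(A,R,W): not NE [P2→Q gives 8>7; P3→Y gives 10>5]
(B,P,X): NE
(B,P,Y): not NE [P2→R gives 9>4; P3→X gives 10>0]
(B,P,Z): not NE [P1→A gives 9>1; P2→Q gives 9>0; P3→X gives 10>8]
(B,P,W): not NE [P2→R gives 8>6; P3→X gives 10>1]
(B,Q,X): not NE [P2→P gives 10>9; P3→Z gives 8>7]
(B,Q,Y): not NE [P1→A gives 7>6; P2→R gives 9>8; P3→Z gives 8>5]
(B,Q,Z): not NE [P1→A gives 7>6]
(B,Q,W): not NE [P1→A gives 9>1; P2→R gives 8>4; P3→Z gives 8>2]
(B,R,X): not NE [P2→P gives 10>8; P3→W gives 9>0]
(B,R,Y): NE
(B,R,Z): not NE [P1→A gives 3>1; P2→Q gives 9>5; P3→W gives 9>7]
(B,R,W): not NE [P1→A gives 10>8]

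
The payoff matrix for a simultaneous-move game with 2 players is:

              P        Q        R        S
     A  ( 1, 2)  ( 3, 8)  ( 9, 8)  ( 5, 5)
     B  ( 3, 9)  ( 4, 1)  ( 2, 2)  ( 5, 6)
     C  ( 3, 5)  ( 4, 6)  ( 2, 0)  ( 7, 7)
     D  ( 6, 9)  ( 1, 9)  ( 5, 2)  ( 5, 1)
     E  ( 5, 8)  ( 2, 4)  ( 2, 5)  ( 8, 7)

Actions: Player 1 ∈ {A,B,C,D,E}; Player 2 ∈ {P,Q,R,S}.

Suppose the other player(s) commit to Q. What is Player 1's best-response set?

P1 best: {B,C}

u_1(A vs Q) = 3
u_1(B vs Q) = 4
u_1(C vs Q) = 4
u_1(D vs Q) = 1
u_1(E vs Q) = 2
max payoff 4 at {B,C}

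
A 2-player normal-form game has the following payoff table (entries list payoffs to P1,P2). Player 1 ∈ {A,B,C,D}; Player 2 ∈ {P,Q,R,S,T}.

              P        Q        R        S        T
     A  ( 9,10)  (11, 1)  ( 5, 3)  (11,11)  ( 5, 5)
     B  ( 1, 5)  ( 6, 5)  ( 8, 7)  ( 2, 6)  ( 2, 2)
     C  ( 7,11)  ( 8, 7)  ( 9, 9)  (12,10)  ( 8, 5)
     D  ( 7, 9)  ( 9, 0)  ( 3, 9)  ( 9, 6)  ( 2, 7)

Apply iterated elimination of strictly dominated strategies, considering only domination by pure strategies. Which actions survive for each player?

Survivors P1:{A,C} P2:{P,S}

P1 drop B (C beats it: P:7>1 Q:8>6 R:9>8 S:12>2 T:8>2)
P1 drop D (A beats it: P:9>7 Q:11>9 R:5>3 S:11>9 T:5>2)
P2 drop Q (P beats it: A:10>1 C:11>7)
P2 drop R (P beats it: A:10>3 C:11>9)
P2 drop T (P beats it: A:10>5 C:11>5)
P1→{A,C} P2→{P,S}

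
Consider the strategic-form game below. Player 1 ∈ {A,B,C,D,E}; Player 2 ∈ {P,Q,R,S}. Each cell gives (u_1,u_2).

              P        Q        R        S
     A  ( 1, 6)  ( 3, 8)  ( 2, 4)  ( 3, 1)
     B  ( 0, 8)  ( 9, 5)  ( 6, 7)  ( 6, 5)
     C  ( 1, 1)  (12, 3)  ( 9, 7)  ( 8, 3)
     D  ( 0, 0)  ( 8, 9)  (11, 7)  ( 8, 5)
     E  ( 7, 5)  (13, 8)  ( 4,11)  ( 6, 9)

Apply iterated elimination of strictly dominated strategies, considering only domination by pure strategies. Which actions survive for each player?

P1 drop A (E beats it: P:7>1 Q:13>3 R:4>2 S:6>3)
P1 drop B (C beats it: P:1>0 Q:12>9 R:9>6 S:8>6)
P2 drop P (Q beats it: C:3>1 D:9>0 E:8>5)
P2 drop S (R beats it: C:7>3 D:7>5 E:11>9)
P1→{C,D,E} P2→{Q,R}

Survivors P1:{C,D,E} P2:{Q,R}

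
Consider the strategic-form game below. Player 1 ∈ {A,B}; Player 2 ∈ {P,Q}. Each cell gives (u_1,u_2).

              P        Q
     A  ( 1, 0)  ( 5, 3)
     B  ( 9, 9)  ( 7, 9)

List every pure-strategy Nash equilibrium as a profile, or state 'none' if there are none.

NE set: (B,P), (B,Q)

(A,P): not NE [P1→B gives 9>1; P2→Q gives 3>0]
(A,Q): not NE [P1→B gives 7>5]
(B,P): NE
(B,Q): NE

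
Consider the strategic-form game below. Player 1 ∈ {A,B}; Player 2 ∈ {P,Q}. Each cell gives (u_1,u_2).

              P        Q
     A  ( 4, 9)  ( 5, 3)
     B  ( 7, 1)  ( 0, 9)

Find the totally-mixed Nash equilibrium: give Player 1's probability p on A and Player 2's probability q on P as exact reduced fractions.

P1 indiff ⇒ q·4+(1-q)·5 = q·7+(1-q)·0 ⇒ q(-3) = (1-q)(-5) ⇒ q = 5/8
P2 indiff ⇒ p·9+(1-p)·1 = p·3+(1-p)·9 ⇒ p(6) = (1-p)(8) ⇒ p = 4/7

P1 mixes 4/7 on A; P2 mixes 5/8 on P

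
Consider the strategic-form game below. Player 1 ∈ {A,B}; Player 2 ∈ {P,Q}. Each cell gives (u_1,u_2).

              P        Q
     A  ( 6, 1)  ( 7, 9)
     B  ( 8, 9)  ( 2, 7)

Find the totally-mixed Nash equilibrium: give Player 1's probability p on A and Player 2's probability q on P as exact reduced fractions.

(p,q) = (1/5, 5/7)

P1 indiff ⇒ q·6+(1-q)·7 = q·8+(1-q)·2 ⇒ q(-2) = (1-q)(-5) ⇒ q = 5/7
P2 indiff ⇒ p·1+(1-p)·9 = p·9+(1-p)·7 ⇒ p(-8) = (1-p)(-2) ⇒ p = 1/5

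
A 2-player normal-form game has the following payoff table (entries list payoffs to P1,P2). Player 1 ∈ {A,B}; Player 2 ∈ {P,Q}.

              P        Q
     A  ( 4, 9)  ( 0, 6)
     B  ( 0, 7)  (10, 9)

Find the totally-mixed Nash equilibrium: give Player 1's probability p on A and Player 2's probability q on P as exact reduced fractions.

P1 indiff ⇒ q·4+(1-q)·0 = q·0+(1-q)·10 ⇒ q(4) = (1-q)(10) ⇒ q = 5/7
P2 indiff ⇒ p·9+(1-p)·7 = p·6+(1-p)·9 ⇒ p(3) = (1-p)(2) ⇒ p = 2/5

P1 mixes 2/5 on A; P2 mixes 5/7 on P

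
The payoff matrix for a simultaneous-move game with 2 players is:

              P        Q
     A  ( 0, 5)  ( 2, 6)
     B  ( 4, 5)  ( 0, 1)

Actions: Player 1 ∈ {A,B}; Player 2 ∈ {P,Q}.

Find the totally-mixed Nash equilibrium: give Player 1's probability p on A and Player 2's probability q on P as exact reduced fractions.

P1 mixes 4/5 on A; P2 mixes 1/3 on P

P1 indiff ⇒ q·0+(1-q)·2 = q·4+(1-q)·0 ⇒ q(-4) = (1-q)(-2) ⇒ q = 1/3
P2 indiff ⇒ p·5+(1-p)·5 = p·6+(1-p)·1 ⇒ p(-1) = (1-p)(-4) ⇒ p = 4/5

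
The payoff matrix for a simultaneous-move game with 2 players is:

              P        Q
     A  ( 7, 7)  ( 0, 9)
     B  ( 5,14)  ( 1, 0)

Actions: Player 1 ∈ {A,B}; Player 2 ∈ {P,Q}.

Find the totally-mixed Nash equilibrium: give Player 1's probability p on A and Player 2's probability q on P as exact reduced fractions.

P1 indiff ⇒ q·7+(1-q)·0 = q·5+(1-q)·1 ⇒ q(2) = (1-q)(1) ⇒ q = 1/3
P2 indiff ⇒ p·7+(1-p)·14 = p·9+(1-p)·0 ⇒ p(-2) = (1-p)(-14) ⇒ p = 7/8

(p,q) = (7/8, 1/3)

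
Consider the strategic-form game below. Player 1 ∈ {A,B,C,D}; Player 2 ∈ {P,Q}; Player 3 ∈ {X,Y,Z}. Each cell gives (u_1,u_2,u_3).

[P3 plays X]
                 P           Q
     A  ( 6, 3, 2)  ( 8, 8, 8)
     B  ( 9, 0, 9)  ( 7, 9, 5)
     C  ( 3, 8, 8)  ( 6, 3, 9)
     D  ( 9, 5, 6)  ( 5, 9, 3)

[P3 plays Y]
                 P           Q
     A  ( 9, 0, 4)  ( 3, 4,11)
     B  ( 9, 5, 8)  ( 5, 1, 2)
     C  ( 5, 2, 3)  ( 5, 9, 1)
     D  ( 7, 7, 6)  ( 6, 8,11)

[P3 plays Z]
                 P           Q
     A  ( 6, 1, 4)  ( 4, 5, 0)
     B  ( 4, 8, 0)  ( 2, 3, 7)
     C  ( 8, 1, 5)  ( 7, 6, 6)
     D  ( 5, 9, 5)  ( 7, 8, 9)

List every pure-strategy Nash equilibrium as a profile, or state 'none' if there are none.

PSNE = {(D,Q,Y)}

(A,P,X): not NE [P1→D gives 9>6; P2→Q gives 8>3; P3→Z gives 4>2]
(A,P,Y): not NE [P2→Q gives 4>0]
(A,P,Z): not NE [P1→C gives 8>6; P2→Q gives 5>1]
(A,Q,X): not NE [P3→Y gives 11>8]
(A,Q,Y): not NE [P1→D gives 6>3]
(A,Q,Z): not NE [P1→D gives 7>4; P3→Y gives 11>0]
(B,P,X): not NE [P2→Q gives 9>0]
(B,P,Y): not NE [P3→X gives 9>8]
(B,P,Z): not NE [P1→C gives 8>4; P3→X gives 9>0]
(B,Q,X): not NE [P1→A gives 8>7; P3→Z gives 7>5]
(B,Q,Y): not NE [P1→D gives 6>5; P2→P gives 5>1; P3→Z gives 7>2]
(B,Q,Z): not NE [P1→D gives 7>2; P2→P gives 8>3]
(C,P,X): not NE [P1→D gives 9>3]
(C,P,Y): not NE [P1→B gives 9>5; P2→Q gives 9>2; P3→X gives 8>3]
(C,P,Z): not NE [P2→Q gives 6>1; P3→X gives 8>5]
(C,Q,X): not NE [P1→A gives 8>6; P2→P gives 8>3]
(C,Q,Y): not NE [P1→D gives 6>5; P3→X gives 9>1]
(C,Q,Z): not NE [P3→X gives 9>6]
(D,P,X): not NE [P2→Q gives 9>5]
(D,P,Y): not NE [P1→B gives 9>7; P2→Q gives 8>7]
(D,P,Z): not NE [P1→C gives 8>5; P3→Y gives 6>5]
(D,Q,X): not NE [P1→A gives 8>5; P3→Y gives 11>3]
(D,Q,Y): NE
(D,Q,Z): not NE [P2→P gives 9>8; P3→Y gives 11>9]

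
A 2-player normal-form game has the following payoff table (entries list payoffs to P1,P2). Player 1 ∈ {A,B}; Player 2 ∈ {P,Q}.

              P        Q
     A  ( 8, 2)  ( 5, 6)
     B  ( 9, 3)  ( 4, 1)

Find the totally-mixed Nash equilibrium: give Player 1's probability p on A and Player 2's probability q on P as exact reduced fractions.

P1 indiff ⇒ q·8+(1-q)·5 = q·9+(1-q)·4 ⇒ q(-1) = (1-q)(-1) ⇒ q = 1/2
P2 indiff ⇒ p·2+(1-p)·3 = p·6+(1-p)·1 ⇒ p(-4) = (1-p)(-2) ⇒ p = 1/3

P1 mixes 1/3 on A; P2 mixes 1/2 on P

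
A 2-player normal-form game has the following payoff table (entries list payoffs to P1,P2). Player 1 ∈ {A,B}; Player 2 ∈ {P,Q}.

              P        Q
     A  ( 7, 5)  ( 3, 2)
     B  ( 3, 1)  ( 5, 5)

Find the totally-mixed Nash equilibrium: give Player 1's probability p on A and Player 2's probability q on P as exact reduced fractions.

P1 indiff ⇒ q·7+(1-q)·3 = q·3+(1-q)·5 ⇒ q(4) = (1-q)(2) ⇒ q = 1/3
P2 indiff ⇒ p·5+(1-p)·1 = p·2+(1-p)·5 ⇒ p(3) = (1-p)(4) ⇒ p = 4/7

P1 mixes 4/7 on A; P2 mixes 1/3 on P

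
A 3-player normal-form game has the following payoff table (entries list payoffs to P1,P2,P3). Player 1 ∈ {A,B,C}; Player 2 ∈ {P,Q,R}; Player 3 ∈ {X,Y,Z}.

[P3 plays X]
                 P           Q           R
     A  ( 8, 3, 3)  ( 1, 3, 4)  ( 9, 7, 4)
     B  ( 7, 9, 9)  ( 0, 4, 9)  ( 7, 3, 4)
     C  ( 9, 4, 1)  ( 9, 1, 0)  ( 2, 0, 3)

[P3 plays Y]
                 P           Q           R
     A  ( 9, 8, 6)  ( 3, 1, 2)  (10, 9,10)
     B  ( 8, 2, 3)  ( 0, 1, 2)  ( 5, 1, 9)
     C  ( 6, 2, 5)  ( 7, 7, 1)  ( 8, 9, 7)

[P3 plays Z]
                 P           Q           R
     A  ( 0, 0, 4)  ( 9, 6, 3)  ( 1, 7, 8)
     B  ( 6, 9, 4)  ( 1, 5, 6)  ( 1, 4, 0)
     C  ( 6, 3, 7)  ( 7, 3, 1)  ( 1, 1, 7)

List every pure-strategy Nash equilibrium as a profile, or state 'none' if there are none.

NE set: (A,R,Y), (C,P,Z)

(A,P,X): not NE [P1→C gives 9>8; P2→R gives 7>3; P3→Y gives 6>3]
(A,P,Y): not NE [P2→R gives 9>8]
(A,P,Z): not NE [P1→C gives 6>0; P2→R gives 7>0; P3→Y gives 6>4]
(A,Q,X): not NE [P1→C gives 9>1; P2→R gives 7>3]
(A,Q,Y): not NE [P1→C gives 7>3; P2→R gives 9>1; P3→X gives 4>2]
(A,Q,Z): not NE [P2→R gives 7>6; P3→X gives 4>3]
(A,R,X): not NE [P3→Y gives 10>4]
(A,R,Y): NE
(A,R,Z): not NE [P3→Y gives 10>8]
(B,P,X): not NE [P1→C gives 9>7]
(B,P,Y): not NE [P1→A gives 9>8; P3→X gives 9>3]
(B,P,Z): not NE [P3→X gives 9>4]
(B,Q,X): not NE [P1→C gives 9>0; P2→P gives 9>4]
(B,Q,Y): not NE [P1→C gives 7>0; P2→P gives 2>1; P3→X gives 9>2]
(B,Q,Z): not NE [P1→A gives 9>1; P2→P gives 9>5; P3→X gives 9>6]
(B,R,X): not NE [P1→A gives 9>7; P2→P gives 9>3; P3→Y gives 9>4]
(B,R,Y): not NE [P1→A gives 10>5; P2→P gives 2>1]
(B,R,Z): not NE [P2→P gives 9>4; P3→Y gives 9>0]
(C,P,X): not NE [P3→Z gives 7>1]
(C,P,Y): not NE [P1→A gives 9>6; P2→R gives 9>2; P3→Z gives 7>5]
(C,P,Z): NE
(C,Q,X): not NE [P2→P gives 4>1; P3→Z gives 1>0]
(C,Q,Y): not NE [P2→R gives 9>7]
(C,Q,Z): not NE [P1→A gives 9>7]
(C,R,X): not NE [P1→A gives 9>2; P2→P gives 4>0; P3→Z gives 7>3]
(C,R,Y): not NE [P1→A gives 10>8]
(C,R,Z): not NE [P2→Q gives 3>1]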